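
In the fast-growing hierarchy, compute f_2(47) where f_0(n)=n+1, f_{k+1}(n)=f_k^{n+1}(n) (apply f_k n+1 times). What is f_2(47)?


f_2(47) = f_1^48(47)
f_1(m) = 2m + 1.
Iterating: f_1^k(n) = 2^k*(n+1) - 1.
f_2(47) = 2^48*(47+1) - 1 = 281474976710656*48 - 1 = 13510798882111487

13510798882111487


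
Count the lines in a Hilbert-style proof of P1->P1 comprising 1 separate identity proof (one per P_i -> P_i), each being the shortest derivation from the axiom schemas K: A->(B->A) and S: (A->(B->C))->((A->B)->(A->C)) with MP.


The shortest proof of A->A from K and S in the Hilbert calculus has exactly 5 lines:
(1) K instance A->((A->A)->A), (2) S instance, (3) MP on 1,2, (4) K instance A->(A->A), (5) MP on 3,4.
For 1 independent identities: 1 * 5 = 5 lines total.

5


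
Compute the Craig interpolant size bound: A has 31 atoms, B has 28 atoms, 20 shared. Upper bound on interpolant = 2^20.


Shared atoms = 20
Craig interpolant size bound = 2^20
= 1048576

1048576


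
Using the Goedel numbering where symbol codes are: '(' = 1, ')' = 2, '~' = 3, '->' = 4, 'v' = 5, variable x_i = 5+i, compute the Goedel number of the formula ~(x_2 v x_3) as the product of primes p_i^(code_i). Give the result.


Formula: ~(x_2 v x_3)
Symbol codes: [3, 1, 7, 5, 8, 2]
Primes: [2, 3, 5, 7, 11, 13]
p_1^3 = 2^3 = 8
p_2^1 = 3^1 = 3
p_3^7 = 5^7 = 78125
p_4^5 = 7^5 = 16807
p_5^8 = 11^8 = 214358881
p_6^2 = 13^2 = 169
Product = 1141614977796418125000

1141614977796418125000


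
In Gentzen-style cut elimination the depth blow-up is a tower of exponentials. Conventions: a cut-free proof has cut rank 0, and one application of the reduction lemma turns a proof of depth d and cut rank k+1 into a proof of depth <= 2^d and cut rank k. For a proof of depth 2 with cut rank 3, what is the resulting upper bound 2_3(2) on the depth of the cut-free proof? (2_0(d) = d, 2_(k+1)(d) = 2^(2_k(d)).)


Each rank reduction sends depth d to at most 2^d; cut rank r needs r reductions.
2_0(2) = 2
2_1(2) = 2^2 = 4
2_2(2) = 2^4 = 16
2_3(2) = 2^16 = 65536
Cut-free depth bound = 65536

65536


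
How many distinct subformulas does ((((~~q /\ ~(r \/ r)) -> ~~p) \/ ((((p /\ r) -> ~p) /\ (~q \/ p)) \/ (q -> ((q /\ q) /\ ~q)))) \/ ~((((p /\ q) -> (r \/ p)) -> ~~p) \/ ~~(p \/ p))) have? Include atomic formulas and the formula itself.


Formula: ((((~~q /\ ~(r \/ r)) -> ~~p) \/ ((((p /\ r) -> ~p) /\ (~q \/ p)) \/ (q -> ((q /\ q) /\ ~q)))) \/ ~((((p /\ q) -> (r \/ p)) -> ~~p) \/ ~~(p \/ p)))
Subformulas found:
  1. r
  2. q
  3. p
  4. ~p
  5. ~q
  6. ~~p
  7. ~~q
  8. (p \/ p)
  9. (p /\ q)
  10. (q /\ q)
  11. (r \/ p)
  12. (p /\ r)
  13. (r \/ r)
  14. (~q \/ p)
  15. ~(r \/ r)
  16. ~(p \/ p)
  17. ~~(p \/ p)
  18. ((p /\ r) -> ~p)
  19. ((q /\ q) /\ ~q)
  20. (~~q /\ ~(r \/ r))
  21. ((p /\ q) -> (r \/ p))
  22. (q -> ((q /\ q) /\ ~q))
  23. ((~~q /\ ~(r \/ r)) -> ~~p)
  24. (((p /\ r) -> ~p) /\ (~q \/ p))
  25. (((p /\ q) -> (r \/ p)) -> ~~p)
  26. ((((p /\ q) -> (r \/ p)) -> ~~p) \/ ~~(p \/ p))
  27. ~((((p /\ q) -> (r \/ p)) -> ~~p) \/ ~~(p \/ p))
  28. ((((p /\ r) -> ~p) /\ (~q \/ p)) \/ (q -> ((q /\ q) /\ ~q)))
  29. (((~~q /\ ~(r \/ r)) -> ~~p) \/ ((((p /\ r) -> ~p) /\ (~q \/ p)) \/ (q -> ((q /\ q) /\ ~q))))
  30. ((((~~q /\ ~(r \/ r)) -> ~~p) \/ ((((p /\ r) -> ~p) /\ (~q \/ p)) \/ (q -> ((q /\ q) /\ ~q)))) \/ ~((((p /\ q) -> (r \/ p)) -> ~~p) \/ ~~(p \/ p)))
Total distinct subformulas = 30

30


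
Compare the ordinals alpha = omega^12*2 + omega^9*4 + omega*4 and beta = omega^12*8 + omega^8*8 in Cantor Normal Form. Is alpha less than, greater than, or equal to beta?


Compare term by term from highest exponent:
alpha = omega^12*2 + omega^9*4 + omega*4
beta = omega^12*8 + omega^8*8
Term 1: alpha has omega^12*2, beta has omega^12*8
Term 2: alpha has omega^9*4, beta has omega^8*8
Term 3: alpha has omega^1*4, beta has omega^0*0
Result: alpha < beta

alpha < beta


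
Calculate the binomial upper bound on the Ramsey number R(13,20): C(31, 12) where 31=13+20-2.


R(13,20) <= C(13+20-2, 13-1) = C(31, 12)
C(31, 12) = 31! / (12! * 19!)
= 141120525

141120525


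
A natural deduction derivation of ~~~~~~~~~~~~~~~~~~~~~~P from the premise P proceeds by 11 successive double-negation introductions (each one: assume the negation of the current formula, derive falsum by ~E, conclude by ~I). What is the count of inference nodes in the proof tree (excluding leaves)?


Each double-negation introduction (from C infer ~~C) uses 2 inference nodes: one ~E (C and ~C give falsum) and one ~I (discharge ~C).
11 double negations = 11 * 2 = 22 inference nodes.

22


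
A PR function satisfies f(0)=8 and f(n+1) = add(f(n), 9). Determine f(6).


f(0) = 8
f(1) = add(f(0), 9) = add(8, 9) = 17
f(2) = add(f(1), 9) = add(17, 9) = 26
f(3) = add(f(2), 9) = add(26, 9) = 35
f(4) = add(f(3), 9) = add(35, 9) = 44
f(5) = add(f(4), 9) = add(44, 9) = 53
f(6) = add(f(5), 9) = add(53, 9) = 62


62


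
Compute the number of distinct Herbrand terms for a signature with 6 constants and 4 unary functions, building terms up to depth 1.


Herbrand terms by depth:
Depth 0: 6 constants
Depth 1: 24 new terms (running total: 30)
Total distinct ground terms = 30

30


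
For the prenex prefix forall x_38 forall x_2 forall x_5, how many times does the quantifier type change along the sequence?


Walk the prefix and count type changes:
  position 1: forall -> forall
  position 2: forall -> forall
Total alternations = 0

0


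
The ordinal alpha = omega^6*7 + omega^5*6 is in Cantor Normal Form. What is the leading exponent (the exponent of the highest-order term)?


CNF: omega^6*7 + omega^5*6
The leading term is omega^6*7, which has exponent 6.

6


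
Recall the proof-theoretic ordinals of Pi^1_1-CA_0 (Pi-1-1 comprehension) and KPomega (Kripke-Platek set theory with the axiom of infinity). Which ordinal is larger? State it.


Proof-theoretic ordinal of Pi^1_1-CA_0 (Pi-1-1 comprehension): psi_0(Omega_omega)
Proof-theoretic ordinal of KPomega (Kripke-Platek set theory with the axiom of infinity): psi_0(epsilon_{Omega+1})
Comparing: psi_0(epsilon_{Omega+1}) < psi_0(Omega_omega).
The larger ordinal is psi_0(Omega_omega) (from Pi^1_1-CA_0 (Pi-1-1 comprehension)).

psi_0(Omega_omega)


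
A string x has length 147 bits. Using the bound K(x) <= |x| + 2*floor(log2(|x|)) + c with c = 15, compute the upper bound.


floor(log2(147)) = 7
2 * 7 = 14
K(x) <= 147 + 14 + 15 = 176

176


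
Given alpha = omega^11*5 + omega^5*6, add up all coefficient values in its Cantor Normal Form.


CNF: omega^11*5 + omega^5*6
Coefficients: 5 + 6 = 11

11


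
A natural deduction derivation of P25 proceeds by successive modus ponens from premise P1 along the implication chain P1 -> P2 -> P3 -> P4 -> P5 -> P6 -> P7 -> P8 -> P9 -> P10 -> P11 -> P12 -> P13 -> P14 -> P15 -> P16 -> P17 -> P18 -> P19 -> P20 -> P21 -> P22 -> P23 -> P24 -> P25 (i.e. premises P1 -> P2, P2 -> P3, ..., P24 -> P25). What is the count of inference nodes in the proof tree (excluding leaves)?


We have a chain: P1 -> P2 -> P3 -> P4 -> P5 -> P6 -> P7 -> P8 -> P9 -> P10 -> P11 -> P12 -> P13 -> P14 -> P15 -> P16 -> P17 -> P18 -> P19 -> P20 -> P21 -> P22 -> P23 -> P24 -> P25.
Each modus ponens application produces the next variable.
The chain has 25 propositions, so 25-1 = 24 modus ponens steps.
Total inference nodes = 24

24


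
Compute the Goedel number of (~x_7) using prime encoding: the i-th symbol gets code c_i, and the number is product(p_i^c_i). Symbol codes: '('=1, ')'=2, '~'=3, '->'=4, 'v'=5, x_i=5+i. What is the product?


Formula: (~x_7)
Symbol codes: [1, 3, 12, 2]
Primes: [2, 3, 5, 7]
p_1^1 = 2^1 = 2
p_2^3 = 3^3 = 27
p_3^12 = 5^12 = 244140625
p_4^2 = 7^2 = 49
Product = 645996093750

645996093750


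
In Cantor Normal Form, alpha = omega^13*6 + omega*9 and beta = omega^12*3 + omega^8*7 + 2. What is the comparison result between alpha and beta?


Compare term by term from highest exponent:
alpha = omega^13*6 + omega*9
beta = omega^12*3 + omega^8*7 + 2
Term 1: alpha has omega^13*6, beta has omega^12*3
Term 2: alpha has omega^1*9, beta has omega^8*7
Term 3: alpha has omega^0*0, beta has omega^0*2
Result: alpha > beta

alpha > beta


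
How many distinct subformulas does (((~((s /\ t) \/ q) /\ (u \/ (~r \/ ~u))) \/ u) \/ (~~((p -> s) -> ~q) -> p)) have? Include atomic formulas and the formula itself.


Formula: (((~((s /\ t) \/ q) /\ (u \/ (~r \/ ~u))) \/ u) \/ (~~((p -> s) -> ~q) -> p))
Subformulas found:
  1. r
  2. q
  3. u
  4. s
  5. t
  6. p
  7. ~u
  8. ~r
  9. ~q
  10. (p -> s)
  11. (s /\ t)
  12. (~r \/ ~u)
  13. ((s /\ t) \/ q)
  14. ~((s /\ t) \/ q)
  15. ((p -> s) -> ~q)
  16. (u \/ (~r \/ ~u))
  17. ~((p -> s) -> ~q)
  18. ~~((p -> s) -> ~q)
  19. (~~((p -> s) -> ~q) -> p)
  20. (~((s /\ t) \/ q) /\ (u \/ (~r \/ ~u)))
  21. ((~((s /\ t) \/ q) /\ (u \/ (~r \/ ~u))) \/ u)
  22. (((~((s /\ t) \/ q) /\ (u \/ (~r \/ ~u))) \/ u) \/ (~~((p -> s) -> ~q) -> p))
Total distinct subformulas = 22

22


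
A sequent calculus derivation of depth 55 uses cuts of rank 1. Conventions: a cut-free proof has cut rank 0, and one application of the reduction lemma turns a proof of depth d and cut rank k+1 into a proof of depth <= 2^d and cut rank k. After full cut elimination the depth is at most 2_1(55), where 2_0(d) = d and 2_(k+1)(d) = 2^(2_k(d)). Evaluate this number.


Each rank reduction sends depth d to at most 2^d; cut rank r needs r reductions.
2_0(55) = 55
2_1(55) = 2^55 = 36028797018963968
Cut-free depth bound = 36028797018963968

36028797018963968


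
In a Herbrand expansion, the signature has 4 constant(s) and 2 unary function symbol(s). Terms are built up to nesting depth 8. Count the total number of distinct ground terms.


Herbrand terms by depth:
Depth 0: 4 constants
Depth 1: 8 new terms (running total: 12)
Depth 2: 16 new terms (running total: 28)
Depth 3: 32 new terms (running total: 60)
Depth 4: 64 new terms (running total: 124)
Depth 5: 128 new terms (running total: 252)
Depth 6: 256 new terms (running total: 508)
Depth 7: 512 new terms (running total: 1020)
Depth 8: 1024 new terms (running total: 2044)
Total distinct ground terms = 2044

2044


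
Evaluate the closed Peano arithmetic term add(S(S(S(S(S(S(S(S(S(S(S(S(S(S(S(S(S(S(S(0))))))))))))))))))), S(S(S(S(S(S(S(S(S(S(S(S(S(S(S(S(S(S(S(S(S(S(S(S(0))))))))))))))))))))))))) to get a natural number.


add(S^19(0), S^24(0)):
S^19(0) = 19
S^24(0) = 24
19 + 24 = 43

43


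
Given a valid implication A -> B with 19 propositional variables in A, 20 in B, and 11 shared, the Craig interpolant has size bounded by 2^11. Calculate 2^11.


Shared atoms = 11
Craig interpolant size bound = 2^11
= 2048

2048


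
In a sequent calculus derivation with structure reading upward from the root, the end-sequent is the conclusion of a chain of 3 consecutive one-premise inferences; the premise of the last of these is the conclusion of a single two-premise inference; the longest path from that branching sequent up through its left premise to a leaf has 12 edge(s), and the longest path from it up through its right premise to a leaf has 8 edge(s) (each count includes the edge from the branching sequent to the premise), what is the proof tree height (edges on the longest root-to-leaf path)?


Longest path through the left premise: 12 edges (measured from the branching sequent)
Longest path through the right premise: 8 edges
Height of the subtree rooted at the branching sequent: max(12, 8) = 12
The branching sequent sits 3 edges above the root (the chain of one-premise inferences), so height = 12 + 3 = 15

15


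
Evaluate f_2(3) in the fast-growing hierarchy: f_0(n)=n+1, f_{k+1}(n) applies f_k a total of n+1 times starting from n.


f_2(3) = f_1^4(3)
f_1(m) = 2m + 1.
Iterating: f_1^k(n) = 2^k*(n+1) - 1.
f_2(3) = 2^4*(3+1) - 1 = 16*4 - 1 = 63

63


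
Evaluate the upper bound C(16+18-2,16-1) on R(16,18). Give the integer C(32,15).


R(16,18) <= C(16+18-2, 16-1) = C(32, 15)
C(32, 15) = 32! / (15! * 17!)
= 565722720

565722720


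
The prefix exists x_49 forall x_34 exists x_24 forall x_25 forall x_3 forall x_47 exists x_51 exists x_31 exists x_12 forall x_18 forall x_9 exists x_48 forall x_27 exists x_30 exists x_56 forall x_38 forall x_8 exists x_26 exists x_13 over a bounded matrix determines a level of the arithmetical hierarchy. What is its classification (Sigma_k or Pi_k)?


Leading quantifier is exists, so the class is Sigma.
Number of quantifier blocks = alternations + 1 = 10 + 1 = 11.
Classification: Sigma_11

Sigma_11


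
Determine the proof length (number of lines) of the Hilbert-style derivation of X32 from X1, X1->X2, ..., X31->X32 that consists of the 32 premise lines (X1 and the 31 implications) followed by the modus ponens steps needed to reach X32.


We have 32 premise lines: X1 and 31 implications.
Each implication is detached once by MP, giving 31 MP lines.
32 premise lines + 31 MP lines = 63 total lines.

63


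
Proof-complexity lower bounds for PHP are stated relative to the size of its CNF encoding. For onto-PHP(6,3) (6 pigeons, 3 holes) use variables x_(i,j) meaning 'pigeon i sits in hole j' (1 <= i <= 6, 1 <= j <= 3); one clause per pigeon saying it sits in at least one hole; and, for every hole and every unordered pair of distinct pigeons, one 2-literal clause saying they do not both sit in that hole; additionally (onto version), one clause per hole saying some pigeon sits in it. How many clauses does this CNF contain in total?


onto-PHP(6,3): 6 pigeons, 3 holes, 6*3 = 18 variables.
- pigeon clauses: one per pigeon -> 6 clauses
- hole clauses: 3 holes * C(6,2) = 3 * 15 -> 45 clauses
- onto clauses: one per hole -> 3 clauses
Total clauses = 6 + 45 + 3 = 54

54


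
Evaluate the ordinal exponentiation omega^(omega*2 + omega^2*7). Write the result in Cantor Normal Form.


omega^(omega*2 + omega^2*7):
In ordinal addition a term is absorbed by a following term of strictly larger exponent: 1 < 2, so omega*2 + omega^2*7 = omega^2*7.
omega raised to a CNF ordinal is a single CNF term: Result = omega^(omega^2*7)

omega^(omega^2*7)


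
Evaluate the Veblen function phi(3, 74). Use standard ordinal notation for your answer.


phi(3, 74):
phi(3, beta) = eta_beta (the beta-th eta number, fixed point of zeta).
phi(3, 74) = eta_74

eta_74


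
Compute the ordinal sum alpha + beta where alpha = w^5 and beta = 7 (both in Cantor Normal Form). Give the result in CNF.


Ordinal addition w^5 + 7:
Leading exponent of alpha (5) > leading exponent of beta (0).
Since alpha's term has higher exponent than beta's leading term,
the sum is simply alpha followed by beta.
Result = w^5 + 7

w^5 + 7


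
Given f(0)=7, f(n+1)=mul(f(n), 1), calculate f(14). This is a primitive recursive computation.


f(0) = 7
f(1) = mul(f(0), 1) = mul(7, 1) = 7
f(2) = mul(f(1), 1) = mul(7, 1) = 7
f(3) = mul(f(2), 1) = mul(7, 1) = 7
f(4) = mul(f(3), 1) = mul(7, 1) = 7
f(5) = mul(f(4), 1) = mul(7, 1) = 7
f(6) = mul(f(5), 1) = mul(7, 1) = 7
f(7) = mul(f(6), 1) = mul(7, 1) = 7
f(8) = mul(f(7), 1) = mul(7, 1) = 7
f(9) = mul(f(8), 1) = mul(7, 1) = 7
f(10) = mul(f(9), 1) = mul(7, 1) = 7
f(11) = mul(f(10), 1) = mul(7, 1) = 7
f(12) = mul(f(11), 1) = mul(7, 1) = 7
f(13) = mul(f(12), 1) = mul(7, 1) = 7
f(14) = mul(f(13), 1) = mul(7, 1) = 7


7


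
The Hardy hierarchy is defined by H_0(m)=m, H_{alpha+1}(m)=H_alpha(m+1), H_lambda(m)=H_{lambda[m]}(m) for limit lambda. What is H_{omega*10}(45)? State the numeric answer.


H_{omega*10}(45):
For the Hardy hierarchy, H_{omega*k}(n) = 2^k * n.
2^10 = 1024.
1024 * 45 = 46080

46080


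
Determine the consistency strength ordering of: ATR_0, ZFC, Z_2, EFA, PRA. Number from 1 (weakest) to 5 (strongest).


Ordering by consistency strength:
1. EFA
2. PRA
3. ATR_0
4. Z_2
5. ZFC


ATR_0=3, ZFC=5, Z_2=4, EFA=1, PRA=2


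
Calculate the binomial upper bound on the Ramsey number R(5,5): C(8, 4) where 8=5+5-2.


R(5,5) <= C(5+5-2, 5-1) = C(8, 4)
C(8, 4) = 8! / (4! * 4!)
= 70

70


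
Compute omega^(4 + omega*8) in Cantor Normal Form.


omega^(4 + omega*8):
In ordinal addition a term is absorbed by a following term of strictly larger exponent: 0 < 1, so 4 + omega*8 = omega*8.
omega raised to a CNF ordinal is a single CNF term: Result = omega^(omega*8)

omega^(omega*8)


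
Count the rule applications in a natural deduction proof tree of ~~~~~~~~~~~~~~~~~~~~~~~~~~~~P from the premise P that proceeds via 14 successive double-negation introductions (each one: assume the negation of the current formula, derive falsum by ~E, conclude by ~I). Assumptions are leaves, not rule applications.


Each double-negation introduction (from C infer ~~C) uses 2 inference nodes: one ~E (C and ~C give falsum) and one ~I (discharge ~C).
14 double negations = 14 * 2 = 28 inference nodes.

28


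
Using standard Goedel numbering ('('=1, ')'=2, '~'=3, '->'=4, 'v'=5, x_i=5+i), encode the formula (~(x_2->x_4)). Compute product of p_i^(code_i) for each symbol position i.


Formula: (~(x_2->x_4))
Symbol codes: [1, 3, 1, 7, 4, 9, 2, 2]
Primes: [2, 3, 5, 7, 11, 13, 17, 19]
p_1^1 = 2^1 = 2
p_2^3 = 3^3 = 27
p_3^1 = 5^1 = 5
p_4^7 = 7^7 = 823543
p_5^4 = 11^4 = 14641
p_6^9 = 13^9 = 10604499373
p_7^2 = 17^2 = 289
p_8^2 = 19^2 = 361
Product = 3601770198236677749027916170

3601770198236677749027916170


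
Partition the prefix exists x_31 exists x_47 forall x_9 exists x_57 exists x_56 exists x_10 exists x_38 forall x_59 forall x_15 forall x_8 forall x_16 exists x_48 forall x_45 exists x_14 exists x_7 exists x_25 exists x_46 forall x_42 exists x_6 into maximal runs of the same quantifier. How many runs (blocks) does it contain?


Alternations = 8.
Blocks = alternations + 1 = 9

9


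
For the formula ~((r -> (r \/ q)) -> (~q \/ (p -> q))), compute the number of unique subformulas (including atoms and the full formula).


Formula: ~((r -> (r \/ q)) -> (~q \/ (p -> q)))
Subformulas found:
  1. q
  2. r
  3. p
  4. ~q
  5. (r \/ q)
  6. (p -> q)
  7. (r -> (r \/ q))
  8. (~q \/ (p -> q))
  9. ((r -> (r \/ q)) -> (~q \/ (p -> q)))
  10. ~((r -> (r \/ q)) -> (~q \/ (p -> q)))
Total distinct subformulas = 10

10


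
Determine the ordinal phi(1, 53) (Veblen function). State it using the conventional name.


phi(1, 53):
phi(1, beta) = epsilon_beta (the beta-th epsilon number).
phi(1, 53) = epsilon_53

epsilon_53


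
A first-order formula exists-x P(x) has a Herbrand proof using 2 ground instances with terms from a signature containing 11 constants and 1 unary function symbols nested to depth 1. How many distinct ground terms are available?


Herbrand terms by depth:
Depth 0: 11 constants
Depth 1: 11 new terms (running total: 22)
Total distinct ground terms = 22

22


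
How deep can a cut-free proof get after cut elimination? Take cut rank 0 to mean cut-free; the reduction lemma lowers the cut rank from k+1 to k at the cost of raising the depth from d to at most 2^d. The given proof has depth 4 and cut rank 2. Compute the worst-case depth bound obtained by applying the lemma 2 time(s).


Each rank reduction sends depth d to at most 2^d; cut rank r needs r reductions.
2_0(4) = 4
2_1(4) = 2^4 = 16
2_2(4) = 2^16 = 65536
Cut-free depth bound = 65536

65536


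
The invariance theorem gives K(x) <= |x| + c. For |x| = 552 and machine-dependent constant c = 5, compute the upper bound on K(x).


K(x) <= |x| + c = 552 + 5 = 557

557


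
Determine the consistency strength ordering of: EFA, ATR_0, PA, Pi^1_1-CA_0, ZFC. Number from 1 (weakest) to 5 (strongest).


Ordering by consistency strength:
1. EFA
2. PA
3. ATR_0
4. Pi^1_1-CA_0
5. ZFC


EFA=1, ATR_0=3, PA=2, Pi^1_1-CA_0=4, ZFC=5


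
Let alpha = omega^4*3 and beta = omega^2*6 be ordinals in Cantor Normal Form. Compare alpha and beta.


Compare term by term from highest exponent:
alpha = omega^4*3
beta = omega^2*6
Term 1: alpha has omega^4*3, beta has omega^2*6
Result: alpha > beta

alpha > beta


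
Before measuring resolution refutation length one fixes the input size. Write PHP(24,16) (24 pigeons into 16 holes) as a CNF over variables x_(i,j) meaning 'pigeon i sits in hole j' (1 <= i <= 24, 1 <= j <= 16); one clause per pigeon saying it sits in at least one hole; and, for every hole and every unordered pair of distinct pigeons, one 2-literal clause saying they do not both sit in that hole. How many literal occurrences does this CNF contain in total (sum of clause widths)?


PHP(24,16): 24 pigeons, 16 holes, 24*16 = 384 variables.
- pigeon clauses: one per pigeon -> 24 clauses of width 16 -> 384 literals
- hole clauses: 16 holes * C(24,2) = 16 * 276 -> 4416 clauses of width 2 -> 8832 literals
Total literal occurrences = 384 + 8832 = 9216

9216


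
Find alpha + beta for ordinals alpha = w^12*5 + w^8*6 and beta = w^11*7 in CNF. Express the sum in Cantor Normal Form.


Ordinal addition (w^12*5 + w^8*6) + w^11*7:
alpha's leading term has exponent 12 > beta's exponent 11, so it survives.
alpha's tail term has exponent 8 < beta's exponent 11, so it is absorbed by beta.
In ordinal addition, any term followed by a strictly larger-exponent term is absorbed.
Result = w^12*5 + w^11*7

w^12*5 + w^11*7


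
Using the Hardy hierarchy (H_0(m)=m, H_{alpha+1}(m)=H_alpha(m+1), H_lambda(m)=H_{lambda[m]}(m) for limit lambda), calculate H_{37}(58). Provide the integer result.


H_37(58):
For finite ordinals k, H_k(n) = n + k (each successor step adds 1).
H_37(58) = 58 + 37 = 95

95


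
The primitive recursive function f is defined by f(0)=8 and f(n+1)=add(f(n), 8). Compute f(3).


f(0) = 8
f(1) = add(f(0), 8) = add(8, 8) = 16
f(2) = add(f(1), 8) = add(16, 8) = 24
f(3) = add(f(2), 8) = add(24, 8) = 32


32


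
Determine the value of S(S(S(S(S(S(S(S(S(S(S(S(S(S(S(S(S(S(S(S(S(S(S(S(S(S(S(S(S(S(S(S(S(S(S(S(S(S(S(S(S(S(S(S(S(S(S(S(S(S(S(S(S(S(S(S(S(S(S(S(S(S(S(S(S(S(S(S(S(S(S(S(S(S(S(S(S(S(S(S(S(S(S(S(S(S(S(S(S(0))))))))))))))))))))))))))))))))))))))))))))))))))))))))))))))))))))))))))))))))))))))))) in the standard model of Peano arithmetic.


Counting successors applied to 0:
89 applications of S to 0 = 89

89


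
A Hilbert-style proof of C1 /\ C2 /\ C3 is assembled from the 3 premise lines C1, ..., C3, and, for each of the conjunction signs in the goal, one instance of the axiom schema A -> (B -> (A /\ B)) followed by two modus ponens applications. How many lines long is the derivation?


Conjoining 3 premises:
- 3 premise lines
- the goal has 2 conjunction signs; each costs 1 axiom instance + 2 MP = 3 lines: 3 * 2 = 6
Total = 3 + 6 = 9 lines.

9


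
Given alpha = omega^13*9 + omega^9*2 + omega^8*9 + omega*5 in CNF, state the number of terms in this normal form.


CNF: omega^13*9 + omega^9*2 + omega^8*9 + omega*5
Count the summands separated by '+':
  term 1: omega^13*9
  term 2: omega^9*2
  term 3: omega^8*9
  term 4: omega*5
Total terms = 4

4


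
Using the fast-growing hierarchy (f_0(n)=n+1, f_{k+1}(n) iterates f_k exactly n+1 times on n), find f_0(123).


f_0(123) = 123 + 1 = 124

124


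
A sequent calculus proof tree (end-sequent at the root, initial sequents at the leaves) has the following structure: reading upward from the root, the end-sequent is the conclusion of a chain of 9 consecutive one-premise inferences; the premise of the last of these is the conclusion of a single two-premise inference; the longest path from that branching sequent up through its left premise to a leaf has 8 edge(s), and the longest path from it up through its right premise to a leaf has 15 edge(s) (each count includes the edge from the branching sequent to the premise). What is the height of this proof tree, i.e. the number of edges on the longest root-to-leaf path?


Longest path through the left premise: 8 edges (measured from the branching sequent)
Longest path through the right premise: 15 edges
Height of the subtree rooted at the branching sequent: max(8, 15) = 15
The branching sequent sits 9 edges above the root (the chain of one-premise inferences), so height = 15 + 9 = 24

24


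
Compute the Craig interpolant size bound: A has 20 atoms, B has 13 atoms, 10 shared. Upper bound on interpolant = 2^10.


Shared atoms = 10
Craig interpolant size bound = 2^10
= 1024

1024


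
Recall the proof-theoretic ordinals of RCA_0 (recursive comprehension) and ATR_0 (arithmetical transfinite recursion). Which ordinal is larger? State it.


Proof-theoretic ordinal of RCA_0 (recursive comprehension): omega^omega
Proof-theoretic ordinal of ATR_0 (arithmetical transfinite recursion): Gamma_0
Comparing: omega^omega < Gamma_0.
The larger ordinal is Gamma_0 (from ATR_0 (arithmetical transfinite recursion)).

Gamma_0


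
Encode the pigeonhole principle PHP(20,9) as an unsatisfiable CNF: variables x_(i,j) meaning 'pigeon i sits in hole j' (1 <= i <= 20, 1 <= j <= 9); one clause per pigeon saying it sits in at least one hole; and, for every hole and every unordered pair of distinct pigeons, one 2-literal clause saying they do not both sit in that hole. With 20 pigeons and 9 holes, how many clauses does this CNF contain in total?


PHP(20,9): 20 pigeons, 9 holes, 20*9 = 180 variables.
- pigeon clauses: one per pigeon -> 20 clauses
- hole clauses: 9 holes * C(20,2) = 9 * 190 -> 1710 clauses
Total clauses = 20 + 1710 = 1730

1730


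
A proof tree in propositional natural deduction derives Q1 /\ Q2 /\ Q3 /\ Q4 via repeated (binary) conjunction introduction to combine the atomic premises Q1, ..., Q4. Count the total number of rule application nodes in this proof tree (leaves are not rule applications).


The target conjunction has 4 conjuncts, i.e. 3 binary /\ connectives.
Each conjunction-intro joins two pieces, so 4 atoms require 4-1 = 3 applications.
Total inference nodes = 3

3


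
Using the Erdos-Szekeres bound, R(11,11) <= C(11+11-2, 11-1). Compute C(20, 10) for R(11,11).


R(11,11) <= C(11+11-2, 11-1) = C(20, 10)
C(20, 10) = 20! / (10! * 10!)
= 184756

184756


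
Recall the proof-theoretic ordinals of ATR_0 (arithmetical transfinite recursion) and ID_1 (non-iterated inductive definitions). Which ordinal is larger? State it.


Proof-theoretic ordinal of ATR_0 (arithmetical transfinite recursion): Gamma_0
Proof-theoretic ordinal of ID_1 (non-iterated inductive definitions): psi_0(epsilon_{Omega+1})
Comparing: Gamma_0 < psi_0(epsilon_{Omega+1}).
The larger ordinal is psi_0(epsilon_{Omega+1}) (from ID_1 (non-iterated inductive definitions)).

psi_0(epsilon_{Omega+1})


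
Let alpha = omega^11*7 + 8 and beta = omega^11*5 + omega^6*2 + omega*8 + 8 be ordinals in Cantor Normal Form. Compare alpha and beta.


Compare term by term from highest exponent:
alpha = omega^11*7 + 8
beta = omega^11*5 + omega^6*2 + omega*8 + 8
Term 1: alpha has omega^11*7, beta has omega^11*5
Term 2: alpha has omega^0*8, beta has omega^6*2
Term 3: alpha has omega^0*0, beta has omega^1*8
Term 4: alpha has omega^0*0, beta has omega^0*8
Result: alpha > beta

alpha > beta


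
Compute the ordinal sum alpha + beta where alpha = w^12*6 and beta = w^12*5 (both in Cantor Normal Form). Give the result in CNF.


Ordinal addition w^12*6 + w^12*5:
Both terms have the same exponent 12.
w^e*c + w^e*d = w^e*(c+d).
Result = w^12*(6+5) = w^12*11

w^12*11


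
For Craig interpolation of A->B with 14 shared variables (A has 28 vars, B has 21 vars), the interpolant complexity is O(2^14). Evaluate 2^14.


Shared atoms = 14
Craig interpolant size bound = 2^14
= 16384

16384


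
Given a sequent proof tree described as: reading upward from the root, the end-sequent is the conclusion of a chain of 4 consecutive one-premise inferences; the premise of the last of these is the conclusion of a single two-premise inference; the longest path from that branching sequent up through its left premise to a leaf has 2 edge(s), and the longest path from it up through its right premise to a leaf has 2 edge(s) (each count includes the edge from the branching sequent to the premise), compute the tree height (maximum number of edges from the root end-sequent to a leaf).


Longest path through the left premise: 2 edges (measured from the branching sequent)
Longest path through the right premise: 2 edges
Height of the subtree rooted at the branching sequent: max(2, 2) = 2
The branching sequent sits 4 edges above the root (the chain of one-premise inferences), so height = 2 + 4 = 6

6


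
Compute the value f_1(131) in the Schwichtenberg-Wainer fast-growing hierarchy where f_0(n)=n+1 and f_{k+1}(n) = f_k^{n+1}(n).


f_1(131) = f_0^132(131)
f_0 adds 1 each time, applied 132 times.
f_1(131) = 131 + 132 = 263

263


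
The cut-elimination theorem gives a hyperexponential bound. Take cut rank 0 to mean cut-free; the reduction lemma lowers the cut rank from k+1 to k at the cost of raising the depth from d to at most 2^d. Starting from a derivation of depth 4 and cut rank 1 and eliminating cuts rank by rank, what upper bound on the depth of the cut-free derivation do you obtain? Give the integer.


Each rank reduction sends depth d to at most 2^d; cut rank r needs r reductions.
2_0(4) = 4
2_1(4) = 2^4 = 16
Cut-free depth bound = 16

16


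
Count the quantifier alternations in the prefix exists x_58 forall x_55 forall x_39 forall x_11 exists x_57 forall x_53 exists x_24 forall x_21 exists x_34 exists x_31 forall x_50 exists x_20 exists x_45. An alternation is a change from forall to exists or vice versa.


Walk the prefix and count type changes:
  position 1: exists -> forall <-- alternation
  position 2: forall -> forall
  position 3: forall -> forall
  position 4: forall -> exists <-- alternation
  position 5: exists -> forall <-- alternation
  position 6: forall -> exists <-- alternation
  position 7: exists -> forall <-- alternation
  position 8: forall -> exists <-- alternation
  position 9: exists -> exists
  position 10: exists -> forall <-- alternation
  position 11: forall -> exists <-- alternation
  position 12: exists -> exists
Total alternations = 8

8


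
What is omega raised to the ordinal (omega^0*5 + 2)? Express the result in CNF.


omega^(omega^0*5 + 2):
omega^0 = 1, so the exponent is 5 + 2 = 7 (finite ordinal addition).
Result = omega^7, already a single CNF term.

omega^7


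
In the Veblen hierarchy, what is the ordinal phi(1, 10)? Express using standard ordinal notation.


phi(1, 10):
phi(1, beta) = epsilon_beta (the beta-th epsilon number).
phi(1, 10) = epsilon_10

epsilon_10


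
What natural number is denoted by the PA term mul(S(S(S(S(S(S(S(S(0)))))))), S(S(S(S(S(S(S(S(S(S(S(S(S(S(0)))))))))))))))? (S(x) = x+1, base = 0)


mul(S^8(0), S^14(0)):
S^8(0) = 8
S^14(0) = 14
8 * 14 = 112

112


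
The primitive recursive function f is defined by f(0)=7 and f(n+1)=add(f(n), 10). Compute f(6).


f(0) = 7
f(1) = add(f(0), 10) = add(7, 10) = 17
f(2) = add(f(1), 10) = add(17, 10) = 27
f(3) = add(f(2), 10) = add(27, 10) = 37
f(4) = add(f(3), 10) = add(37, 10) = 47
f(5) = add(f(4), 10) = add(47, 10) = 57
f(6) = add(f(5), 10) = add(57, 10) = 67


67


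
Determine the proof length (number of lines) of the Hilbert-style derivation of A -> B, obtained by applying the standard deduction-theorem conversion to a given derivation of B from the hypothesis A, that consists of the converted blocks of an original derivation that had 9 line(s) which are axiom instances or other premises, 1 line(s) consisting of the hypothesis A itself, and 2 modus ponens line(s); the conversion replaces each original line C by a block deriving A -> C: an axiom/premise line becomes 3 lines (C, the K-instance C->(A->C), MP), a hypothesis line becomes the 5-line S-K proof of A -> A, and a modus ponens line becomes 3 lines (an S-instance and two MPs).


Deduction-theorem conversion, block by block:
- 9 axiom/premise lines -> 3 lines each = 27
- 1 hypothesis lines -> 5 lines each (identity proof A->A) = 5
- 2 MP lines -> 3 lines each (S-instance, MP, MP) = 6
Total = 27 + 5 + 6 = 38 lines.

38


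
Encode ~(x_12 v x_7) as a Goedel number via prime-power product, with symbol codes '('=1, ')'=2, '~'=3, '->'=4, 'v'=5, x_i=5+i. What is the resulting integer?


Formula: ~(x_12 v x_7)
Symbol codes: [3, 1, 17, 5, 12, 2]
Primes: [2, 3, 5, 7, 11, 13]
p_1^3 = 2^3 = 8
p_2^1 = 3^1 = 3
p_3^17 = 5^17 = 762939453125
p_4^5 = 7^5 = 16807
p_5^12 = 11^12 = 3138428376721
p_6^2 = 13^2 = 169
Product = 163226414940599196954345703125000

163226414940599196954345703125000


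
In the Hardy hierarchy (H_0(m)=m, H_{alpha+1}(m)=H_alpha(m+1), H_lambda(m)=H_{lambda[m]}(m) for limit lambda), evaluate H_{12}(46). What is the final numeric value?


H_12(46):
For finite ordinals k, H_k(n) = n + k (each successor step adds 1).
H_12(46) = 46 + 12 = 58

58


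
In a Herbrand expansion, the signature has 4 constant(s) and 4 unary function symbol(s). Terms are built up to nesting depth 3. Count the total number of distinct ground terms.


Herbrand terms by depth:
Depth 0: 4 constants
Depth 1: 16 new terms (running total: 20)
Depth 2: 64 new terms (running total: 84)
Depth 3: 256 new terms (running total: 340)
Total distinct ground terms = 340

340


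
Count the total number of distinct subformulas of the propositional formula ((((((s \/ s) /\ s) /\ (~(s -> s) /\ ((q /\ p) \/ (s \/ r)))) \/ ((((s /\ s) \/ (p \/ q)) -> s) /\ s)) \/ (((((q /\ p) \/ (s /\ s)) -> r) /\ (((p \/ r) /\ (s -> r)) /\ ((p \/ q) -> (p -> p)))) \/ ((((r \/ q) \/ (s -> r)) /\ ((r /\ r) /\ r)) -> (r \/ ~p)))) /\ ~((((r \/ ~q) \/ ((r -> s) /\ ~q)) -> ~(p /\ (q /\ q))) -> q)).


Formula: ((((((s \/ s) /\ s) /\ (~(s -> s) /\ ((q /\ p) \/ (s \/ r)))) \/ ((((s /\ s) \/ (p \/ q)) -> s) /\ s)) \/ (((((q /\ p) \/ (s /\ s)) -> r) /\ (((p \/ r) /\ (s -> r)) /\ ((p \/ q) -> (p -> p)))) \/ ((((r \/ q) \/ (s -> r)) /\ ((r /\ r) /\ r)) -> (r \/ ~p)))) /\ ~((((r \/ ~q) \/ ((r -> s) /\ ~q)) -> ~(p /\ (q /\ q))) -> q))
Subformulas found:
  1. r
  2. p
  3. q
  4. s
  5. ~p
  6. ~q
  7. (s \/ s)
  8. (q /\ p)
  9. (s -> r)
  10. (s /\ s)
  11. (q /\ q)
  12. (p -> p)
  13. (s \/ r)
  14. (r /\ r)
  15. (r \/ q)
  16. (p \/ q)
  17. (r -> s)
  18. (p \/ r)
  19. (s -> s)
  20. (r \/ ~p)
  21. ~(s -> s)
  22. (r \/ ~q)
  23. (p /\ (q /\ q))
  24. ((r /\ r) /\ r)
  25. ((s \/ s) /\ s)
  26. ((r -> s) /\ ~q)
  27. ~(p /\ (q /\ q))
  28. ((p \/ r) /\ (s -> r))
  29. ((r \/ q) \/ (s -> r))
  30. ((q /\ p) \/ (s \/ r))
  31. ((s /\ s) \/ (p \/ q))
  32. ((q /\ p) \/ (s /\ s))
  33. ((p \/ q) -> (p -> p))
  34. (((s /\ s) \/ (p \/ q)) -> s)
  35. (((q /\ p) \/ (s /\ s)) -> r)
  36. ((r \/ ~q) \/ ((r -> s) /\ ~q))
  37. ((((s /\ s) \/ (p \/ q)) -> s) /\ s)
  38. (~(s -> s) /\ ((q /\ p) \/ (s \/ r)))
  39. (((r \/ q) \/ (s -> r)) /\ ((r /\ r) /\ r))
  40. (((p \/ r) /\ (s -> r)) /\ ((p \/ q) -> (p -> p)))
  41. (((r \/ ~q) \/ ((r -> s) /\ ~q)) -> ~(p /\ (q /\ q)))
  42. (((s \/ s) /\ s) /\ (~(s -> s) /\ ((q /\ p) \/ (s \/ r))))
  43. ((((r \/ q) \/ (s -> r)) /\ ((r /\ r) /\ r)) -> (r \/ ~p))
  44. ((((r \/ ~q) \/ ((r -> s) /\ ~q)) -> ~(p /\ (q /\ q))) -> q)
  45. ~((((r \/ ~q) \/ ((r -> s) /\ ~q)) -> ~(p /\ (q /\ q))) -> q)
  46. ((((q /\ p) \/ (s /\ s)) -> r) /\ (((p \/ r) /\ (s -> r)) /\ ((p \/ q) -> (p -> p))))
  47. ((((s \/ s) /\ s) /\ (~(s -> s) /\ ((q /\ p) \/ (s \/ r)))) \/ ((((s /\ s) \/ (p \/ q)) -> s) /\ s))
  48. (((((q /\ p) \/ (s /\ s)) -> r) /\ (((p \/ r) /\ (s -> r)) /\ ((p \/ q) -> (p -> p)))) \/ ((((r \/ q) \/ (s -> r)) /\ ((r /\ r) /\ r)) -> (r \/ ~p)))
  49. (((((s \/ s) /\ s) /\ (~(s -> s) /\ ((q /\ p) \/ (s \/ r)))) \/ ((((s /\ s) \/ (p \/ q)) -> s) /\ s)) \/ (((((q /\ p) \/ (s /\ s)) -> r) /\ (((p \/ r) /\ (s -> r)) /\ ((p \/ q) -> (p -> p)))) \/ ((((r \/ q) \/ (s -> r)) /\ ((r /\ r) /\ r)) -> (r \/ ~p))))
  50. ((((((s \/ s) /\ s) /\ (~(s -> s) /\ ((q /\ p) \/ (s \/ r)))) \/ ((((s /\ s) \/ (p \/ q)) -> s) /\ s)) \/ (((((q /\ p) \/ (s /\ s)) -> r) /\ (((p \/ r) /\ (s -> r)) /\ ((p \/ q) -> (p -> p)))) \/ ((((r \/ q) \/ (s -> r)) /\ ((r /\ r) /\ r)) -> (r \/ ~p)))) /\ ~((((r \/ ~q) \/ ((r -> s) /\ ~q)) -> ~(p /\ (q /\ q))) -> q))
Total distinct subformulas = 50

50


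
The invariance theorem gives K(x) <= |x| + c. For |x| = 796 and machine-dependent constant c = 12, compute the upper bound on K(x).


K(x) <= |x| + c = 796 + 12 = 808

808


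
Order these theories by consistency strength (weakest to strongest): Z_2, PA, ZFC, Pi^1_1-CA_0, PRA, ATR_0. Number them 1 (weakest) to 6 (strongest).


Ordering by consistency strength:
1. PRA
2. PA
3. ATR_0
4. Pi^1_1-CA_0
5. Z_2
6. ZFC


Z_2=5, PA=2, ZFC=6, Pi^1_1-CA_0=4, PRA=1, ATR_0=3


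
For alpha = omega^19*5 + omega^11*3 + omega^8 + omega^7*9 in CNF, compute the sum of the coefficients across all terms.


CNF: omega^19*5 + omega^11*3 + omega^8 + omega^7*9
Coefficients: 5 + 3 + 1 + 9 = 18

18


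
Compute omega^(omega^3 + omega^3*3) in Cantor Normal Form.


omega^(omega^3 + omega^3*3):
Both terms of the exponent have the same exponent 3, so they merge: omega^3 + omega^3*3 = omega^3*(1+3) = omega^3*4.
omega raised to a CNF ordinal is a single CNF term: Result = omega^(omega^3*4)

omega^(omega^3*4)


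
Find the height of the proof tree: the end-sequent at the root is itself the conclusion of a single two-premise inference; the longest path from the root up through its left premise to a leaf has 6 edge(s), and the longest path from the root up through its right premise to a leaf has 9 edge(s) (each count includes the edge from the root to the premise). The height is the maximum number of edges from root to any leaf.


Longest path through the left premise: 6 edges (measured from the branching sequent)
Longest path through the right premise: 9 edges
Height of the subtree rooted at the branching sequent: max(6, 9) = 9
The branching sequent is the root itself.
Total height = 9

9


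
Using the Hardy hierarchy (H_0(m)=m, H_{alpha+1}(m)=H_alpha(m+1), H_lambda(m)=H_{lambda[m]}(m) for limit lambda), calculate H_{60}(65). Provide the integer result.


H_60(65):
For finite ordinals k, H_k(n) = n + k (each successor step adds 1).
H_60(65) = 65 + 60 = 125

125


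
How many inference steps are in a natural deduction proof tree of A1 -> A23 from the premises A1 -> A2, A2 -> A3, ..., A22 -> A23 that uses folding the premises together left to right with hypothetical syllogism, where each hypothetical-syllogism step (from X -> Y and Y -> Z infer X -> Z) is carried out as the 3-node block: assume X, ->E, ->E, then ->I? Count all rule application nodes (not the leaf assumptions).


There are 22 premises in the chain. The first HS step combines premises 1 and 2; each further premise needs one more HS step.
So 22 premises require 22 - 1 = 21 hypothetical-syllogism steps.
Each HS step uses 3 inference nodes (->E, ->E, ->I).
21 * 3 = 63 total inference nodes.

63


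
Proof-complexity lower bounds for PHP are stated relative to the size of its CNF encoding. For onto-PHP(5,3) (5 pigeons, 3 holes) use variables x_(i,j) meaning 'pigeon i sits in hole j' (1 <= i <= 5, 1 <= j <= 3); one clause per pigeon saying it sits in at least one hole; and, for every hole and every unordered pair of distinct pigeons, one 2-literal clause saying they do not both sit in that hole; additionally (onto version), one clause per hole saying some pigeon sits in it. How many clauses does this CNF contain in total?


onto-PHP(5,3): 5 pigeons, 3 holes, 5*3 = 15 variables.
- pigeon clauses: one per pigeon -> 5 clauses
- hole clauses: 3 holes * C(5,2) = 3 * 10 -> 30 clauses
- onto clauses: one per hole -> 3 clauses
Total clauses = 5 + 30 + 3 = 38

38


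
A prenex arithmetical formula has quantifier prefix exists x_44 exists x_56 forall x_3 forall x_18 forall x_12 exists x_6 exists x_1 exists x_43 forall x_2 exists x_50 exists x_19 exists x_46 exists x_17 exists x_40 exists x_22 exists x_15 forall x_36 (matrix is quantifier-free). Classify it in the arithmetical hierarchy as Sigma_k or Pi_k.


Leading quantifier is exists, so the class is Sigma.
Number of quantifier blocks = alternations + 1 = 5 + 1 = 6.
Classification: Sigma_6

Sigma_6


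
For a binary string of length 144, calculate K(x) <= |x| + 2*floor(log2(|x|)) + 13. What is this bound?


floor(log2(144)) = 7
2 * 7 = 14
K(x) <= 144 + 14 + 13 = 171

171
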